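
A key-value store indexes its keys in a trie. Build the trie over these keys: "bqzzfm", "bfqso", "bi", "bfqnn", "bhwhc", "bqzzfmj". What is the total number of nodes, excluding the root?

18

Trace insertions, counting only characters that open a new branch:
  "bqzzfm" → 6 new (b, q, z, z, f, m)
  "bfqso" → prefix "b" already present; 4 new (f, q, s, o)
  "bi" → prefix "b" already present; 1 new (i)
  "bfqnn" → prefix "bfq" already present; 2 new (n, n)
  "bhwhc" → prefix "b" already present; 4 new (h, w, h, c)
  "bqzzfmj" → prefix "bqzzfm" already present; 1 new (j)
Total nodes = 6 + 4 + 1 + 2 + 4 + 1 = 18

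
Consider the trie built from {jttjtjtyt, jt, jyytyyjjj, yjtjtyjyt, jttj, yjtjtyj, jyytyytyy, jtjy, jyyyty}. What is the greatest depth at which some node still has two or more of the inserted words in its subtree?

Equivalently: take the maximum, over all pairs, of their longest common prefix length.
e.g. "yjtjtyj" and "yjtjtyjyt" share the prefix "yjtjtyj" of length 7; no pair shares a longer one.
Longest shared-prefix length: 7

7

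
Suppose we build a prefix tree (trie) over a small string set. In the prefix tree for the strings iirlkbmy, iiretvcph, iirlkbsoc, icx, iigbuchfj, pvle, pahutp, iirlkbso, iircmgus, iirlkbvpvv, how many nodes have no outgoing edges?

9

A leaf is a node with no children — equivalently, the end of a word that is not a proper prefix of any other stored word.
Those words: "icx", "iigbuchfj", "iircmgus", "iiretvcph", "iirlkbmy", "iirlkbsoc", "iirlkbvpvv", "pahutp", "pvle"
Leaf count: 9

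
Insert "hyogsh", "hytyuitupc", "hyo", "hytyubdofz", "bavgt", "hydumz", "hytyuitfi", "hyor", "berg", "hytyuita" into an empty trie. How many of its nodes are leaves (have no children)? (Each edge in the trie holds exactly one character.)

Leaves are exactly the stored words that no other stored word extends.
Those words: "bavgt", "berg", "hydumz", "hyogsh", "hyor", "hytyubdofz", "hytyuita", "hytyuitfi", "hytyuitupc"
Leaf count: 9

9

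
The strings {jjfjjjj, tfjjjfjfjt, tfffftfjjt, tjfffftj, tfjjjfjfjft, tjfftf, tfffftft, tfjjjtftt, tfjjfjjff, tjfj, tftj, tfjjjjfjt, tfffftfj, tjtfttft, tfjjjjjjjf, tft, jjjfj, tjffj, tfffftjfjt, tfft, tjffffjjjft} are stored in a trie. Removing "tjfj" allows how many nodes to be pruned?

A node on "tjfj"'s path can go only if nothing else ends at it or branches off below it.
The suffix "j" (1 node) is used only by "tjfj"; the node for "tjf" still has the child "f", so pruning stops there.
Nodes removed: 1

1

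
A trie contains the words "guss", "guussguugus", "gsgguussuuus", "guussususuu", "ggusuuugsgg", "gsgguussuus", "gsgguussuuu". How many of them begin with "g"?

7

Walk to "g"; the words in its subtree are exactly those with that prefix.
Matches: "ggusuuugsgg", "gsgguussuus", "gsgguussuuu", "gsgguussuuus", "guss", "guussguugus", "guussususuu"
Count: 7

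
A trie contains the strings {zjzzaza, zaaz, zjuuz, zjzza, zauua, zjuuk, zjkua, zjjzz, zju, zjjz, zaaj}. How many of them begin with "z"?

Traverse to the node for "z", then collect every word in that subtree.
Words under "z": zaaj, zaaz, zauua, zjjz, zjjzz, zjkua, zju, zjuuk, zjuuz, zjzza, zjzzaza
Count: 11

11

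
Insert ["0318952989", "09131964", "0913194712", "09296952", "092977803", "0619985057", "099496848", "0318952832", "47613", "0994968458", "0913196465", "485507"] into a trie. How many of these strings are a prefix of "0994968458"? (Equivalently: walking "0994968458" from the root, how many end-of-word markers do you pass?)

1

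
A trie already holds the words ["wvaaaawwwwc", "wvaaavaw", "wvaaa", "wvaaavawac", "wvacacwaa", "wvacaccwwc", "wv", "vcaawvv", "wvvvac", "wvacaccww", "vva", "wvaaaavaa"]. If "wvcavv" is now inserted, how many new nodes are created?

The longest prefix of "wvcavv" already in the trie is "wv" (length 2).
New nodes needed: |"wvcavv"| − 2 = 6 − 2 = 4.

4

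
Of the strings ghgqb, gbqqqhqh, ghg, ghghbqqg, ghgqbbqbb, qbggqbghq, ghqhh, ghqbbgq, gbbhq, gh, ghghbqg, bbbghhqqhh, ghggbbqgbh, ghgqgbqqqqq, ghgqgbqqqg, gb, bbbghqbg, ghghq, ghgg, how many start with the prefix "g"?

16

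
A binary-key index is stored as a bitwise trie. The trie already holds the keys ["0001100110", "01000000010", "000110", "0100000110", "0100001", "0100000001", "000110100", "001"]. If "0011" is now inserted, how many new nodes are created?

The longest prefix of "0011" already in the trie is "001" (length 3).
Each of the 1 remaining characters creates one node.

1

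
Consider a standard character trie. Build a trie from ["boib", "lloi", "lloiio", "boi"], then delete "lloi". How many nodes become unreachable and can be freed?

0

After clearing the end-marker at "lloi", prune upward until reaching a node still needed by another word.
Every node on "lloi" is still needed (e.g. by "lloiio"), so nothing is freed.
Nodes removed: 0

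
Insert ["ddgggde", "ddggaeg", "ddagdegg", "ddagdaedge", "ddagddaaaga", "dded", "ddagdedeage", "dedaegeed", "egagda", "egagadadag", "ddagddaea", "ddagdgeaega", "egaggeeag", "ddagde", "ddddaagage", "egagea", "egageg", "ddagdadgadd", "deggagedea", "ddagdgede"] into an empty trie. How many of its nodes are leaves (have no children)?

19

Leaves are exactly the stored words that no other stored word extends.
Those words: "ddagdadgadd", "ddagdaedge", "ddagddaaaga", "ddagddaea", "ddagdedeage", "ddagdegg", "ddagdgeaega", "ddagdgede", "ddddaagage", "dded", "ddggaeg", "ddgggde", "dedaegeed", "deggagedea", "egagadadag", "egagda", "egagea", "egageg", "egaggeeag"
Leaf count: 19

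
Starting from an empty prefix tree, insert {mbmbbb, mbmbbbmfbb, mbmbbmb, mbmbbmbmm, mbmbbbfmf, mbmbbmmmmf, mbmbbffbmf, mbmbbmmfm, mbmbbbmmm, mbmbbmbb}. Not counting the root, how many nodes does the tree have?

31

Count nodes per top-level branch (shared prefixes stored once):
  'm'-branch (mbmbbb, mbmbbbfmf, mbmbbbmfbb, mbmbbbmmm, mbmbbffbmf, mbmbbmb, mbmbbmbb, mbmbbmbmm, mbmbbmmfm, mbmbbmmmmf): 31 nodes
Sum: 31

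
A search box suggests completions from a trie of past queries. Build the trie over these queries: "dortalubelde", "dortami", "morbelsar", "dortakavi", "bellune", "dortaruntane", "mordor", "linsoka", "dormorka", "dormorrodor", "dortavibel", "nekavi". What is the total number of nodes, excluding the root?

72

Trace insertions, counting only characters that open a new branch:
  "dortalubelde" → 12 new (d, o, r, t, a, l, u, b, e, l, d, e)
  "dortami" → prefix "dorta" already present; 2 new (m, i)
  "morbelsar" → 9 new (m, o, r, b, e, l, s, a, r)
  "dortakavi" → prefix "dorta" already present; 4 new (k, a, v, i)
  "bellune" → 7 new (b, e, l, l, u, n, e)
  "dortaruntane" → prefix "dorta" already present; 7 new (r, u, n, t, a, n, e)
  "mordor" → prefix "mor" already present; 3 new (d, o, r)
  "linsoka" → 7 new (l, i, n, s, o, k, a)
  "dormorka" → prefix "dor" already present; 5 new (m, o, r, k, a)
  "dormorrodor" → prefix "dormor" already present; 5 new (r, o, d, o, r)
  "dortavibel" → prefix "dorta" already present; 5 new (v, i, b, e, l)
  "nekavi" → 6 new (n, e, k, a, v, i)
Total nodes = 12 + 2 + 9 + 4 + 7 + 7 + 3 + 7 + 5 + 5 + 5 + 6 = 72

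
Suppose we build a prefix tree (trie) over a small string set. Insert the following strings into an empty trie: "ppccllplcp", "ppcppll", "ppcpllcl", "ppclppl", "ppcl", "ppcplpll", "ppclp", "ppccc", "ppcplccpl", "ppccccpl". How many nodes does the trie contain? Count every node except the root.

Count nodes per top-level branch (shared prefixes stored once):
  'p'-branch (ppccc, ppccccpl, ppccllplcp, ppcl, ppclp, ppclppl, ppcplccpl, ppcpllcl, ppcplpll, ppcppll): 33 nodes
Sum: 33

33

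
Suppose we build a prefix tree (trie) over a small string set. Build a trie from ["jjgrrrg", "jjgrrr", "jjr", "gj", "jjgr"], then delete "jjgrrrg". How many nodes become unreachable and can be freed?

1

After clearing the end-marker at "jjgrrrg", prune upward until reaching a node still needed by another word.
The suffix "g" (1 node) is used only by "jjgrrrg"; "jjgrrr" is itself a stored word, so pruning stops there.
Nodes removed: 1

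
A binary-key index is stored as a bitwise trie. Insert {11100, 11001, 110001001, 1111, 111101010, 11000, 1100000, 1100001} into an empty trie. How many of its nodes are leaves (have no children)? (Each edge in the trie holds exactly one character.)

A leaf is a node with no children — equivalently, the end of a word that is not a proper prefix of any other stored word.
Those words: "1100000", "1100001", "110001001", "11001", "11100", "111101010"
Leaf count: 6

6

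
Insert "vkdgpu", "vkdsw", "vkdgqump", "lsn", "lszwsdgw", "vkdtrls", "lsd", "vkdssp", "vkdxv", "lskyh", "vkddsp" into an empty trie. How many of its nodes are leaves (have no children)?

11

Leaves are exactly the stored words that no other stored word extends.
Those words: "lsd", "lskyh", "lsn", "lszwsdgw", "vkddsp", "vkdgpu", "vkdgqump", "vkdssp", "vkdsw", "vkdtrls", "vkdxv"
Leaf count: 11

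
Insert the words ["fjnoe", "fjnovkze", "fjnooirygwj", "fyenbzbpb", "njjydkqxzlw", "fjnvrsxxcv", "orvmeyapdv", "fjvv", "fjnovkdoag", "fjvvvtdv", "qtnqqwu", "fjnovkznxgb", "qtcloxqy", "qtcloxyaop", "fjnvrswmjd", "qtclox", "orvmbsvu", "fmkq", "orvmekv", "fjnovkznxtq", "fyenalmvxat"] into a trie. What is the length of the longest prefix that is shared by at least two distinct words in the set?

Look for the deepest trie node that still has at least two words in its subtree.
"fjnovkznxgb" and "fjnovkznxtq" agree on "fjnovkznx" (9 characters) before diverging; nothing deeper is shared.
Longest shared-prefix length: 9

9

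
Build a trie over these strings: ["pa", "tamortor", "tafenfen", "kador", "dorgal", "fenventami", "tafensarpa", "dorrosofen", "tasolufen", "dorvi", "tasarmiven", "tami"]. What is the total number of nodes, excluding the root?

66

For each word, the new-node count is its length minus the longest prefix already in the trie:
  "pa" → 2 new (p, a)
  "tamortor" → 8 new (t, a, m, o, r, t, o, r)
  "tafenfen" → prefix "ta" already present; 6 new (f, e, n, f, e, n)
  "kador" → 5 new (k, a, d, o, r)
  "dorgal" → 6 new (d, o, r, g, a, l)
  "fenventami" → 10 new (f, e, n, v, e, n, t, a, m, i)
  "tafensarpa" → prefix "tafen" already present; 5 new (s, a, r, p, a)
  "dorrosofen" → prefix "dor" already present; 7 new (r, o, s, o, f, e, n)
  "tasolufen" → prefix "ta" already present; 7 new (s, o, l, u, f, e, n)
  "dorvi" → prefix "dor" already present; 2 new (v, i)
  "tasarmiven" → prefix "tas" already present; 7 new (a, r, m, i, v, e, n)
  "tami" → prefix "tam" already present; 1 new (i)
Total nodes = 2 + 8 + 6 + 5 + 6 + 10 + 5 + 7 + 7 + 2 + 7 + 1 = 66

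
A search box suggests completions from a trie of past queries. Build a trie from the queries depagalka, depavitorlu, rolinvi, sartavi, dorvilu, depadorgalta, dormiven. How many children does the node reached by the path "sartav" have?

Follow the path "sartav" to its node, then look at its outgoing edges.
Characters that immediately follow "sartav" among the stored strings: {i}.
That node has 1 child edge.

1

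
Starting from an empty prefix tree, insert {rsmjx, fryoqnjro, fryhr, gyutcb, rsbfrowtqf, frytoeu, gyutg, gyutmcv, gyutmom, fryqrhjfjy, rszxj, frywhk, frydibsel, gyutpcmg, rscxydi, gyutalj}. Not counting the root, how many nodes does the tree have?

71

Count nodes per top-level branch (shared prefixes stored once):
  'f'-branch (frydibsel, fryhr, fryoqnjro, fryqrhjfjy, frytoeu, frywhk): 31 nodes
  'g'-branch (gyutalj, gyutcb, gyutg, gyutmcv, gyutmom, gyutpcmg): 19 nodes
  'r'-branch (rsbfrowtqf, rscxydi, rsmjx, rszxj): 21 nodes
Sum: 71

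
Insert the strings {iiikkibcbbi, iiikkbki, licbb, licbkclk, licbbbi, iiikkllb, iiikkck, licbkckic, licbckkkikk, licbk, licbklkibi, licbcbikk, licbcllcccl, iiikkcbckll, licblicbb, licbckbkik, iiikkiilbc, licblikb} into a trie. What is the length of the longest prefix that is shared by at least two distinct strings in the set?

Look for the deepest trie node that still has at least two words in its subtree.
"iiikkcbckll" and "iiikkck" agree on "iiikkc" (6 characters) before diverging; nothing deeper is shared.
Longest shared-prefix length: 6

6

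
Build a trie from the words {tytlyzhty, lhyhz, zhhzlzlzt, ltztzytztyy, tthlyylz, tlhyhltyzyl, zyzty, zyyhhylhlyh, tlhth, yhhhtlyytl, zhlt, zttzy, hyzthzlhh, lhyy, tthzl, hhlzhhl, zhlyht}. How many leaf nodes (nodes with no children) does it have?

17

Leaves are exactly the stored words that no other stored word extends.
Those words: "hhlzhhl", "hyzthzlhh", "lhyhz", "lhyy", "ltztzytztyy", "tlhth", "tlhyhltyzyl", "tthlyylz", "tthzl", "tytlyzhty", "yhhhtlyytl", "zhhzlzlzt", "zhlt", "zhlyht", "zttzy", "zyyhhylhlyh", "zyzty"
Leaf count: 17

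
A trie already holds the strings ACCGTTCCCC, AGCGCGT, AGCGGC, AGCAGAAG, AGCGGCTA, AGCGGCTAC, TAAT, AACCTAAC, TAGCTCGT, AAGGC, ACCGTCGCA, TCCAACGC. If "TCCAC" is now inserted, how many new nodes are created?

1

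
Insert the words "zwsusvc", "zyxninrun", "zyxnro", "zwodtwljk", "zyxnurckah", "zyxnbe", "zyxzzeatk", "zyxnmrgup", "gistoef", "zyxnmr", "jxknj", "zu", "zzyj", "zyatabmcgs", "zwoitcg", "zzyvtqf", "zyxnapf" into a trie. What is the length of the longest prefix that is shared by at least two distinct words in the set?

Look for the deepest trie node that still has at least two words in its subtree.
"zyxnmr" and "zyxnmrgup" agree on "zyxnmr" (6 characters) before diverging; nothing deeper is shared.
Longest shared-prefix length: 6

6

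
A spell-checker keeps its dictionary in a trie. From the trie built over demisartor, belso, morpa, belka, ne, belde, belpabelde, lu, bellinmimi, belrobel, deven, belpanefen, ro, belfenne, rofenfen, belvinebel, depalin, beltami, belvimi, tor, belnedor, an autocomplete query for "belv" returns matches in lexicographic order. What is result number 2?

Filter for "belv…" and sort: "belvimi", "belvinebel"
Position 2: belvinebel

belvinebel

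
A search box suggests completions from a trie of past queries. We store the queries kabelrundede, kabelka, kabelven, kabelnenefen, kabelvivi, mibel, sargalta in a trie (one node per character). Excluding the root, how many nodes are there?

Count nodes per top-level branch (shared prefixes stored once):
  'k'-branch (kabelka, kabelnenefen, kabelrundede, kabelven, kabelvivi): 27 nodes
  'm'-branch (mibel): 5 nodes
  's'-branch (sargalta): 8 nodes
Sum: 40

40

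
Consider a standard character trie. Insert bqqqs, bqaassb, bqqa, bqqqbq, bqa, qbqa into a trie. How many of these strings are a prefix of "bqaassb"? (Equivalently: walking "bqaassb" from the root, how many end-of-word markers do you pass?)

2

Check each prefix of "bqaassb" against the stored set — each match is an end-marker on the path.
Prefixes of the query that are stored words: "bqa", "bqaassb"
Count: 2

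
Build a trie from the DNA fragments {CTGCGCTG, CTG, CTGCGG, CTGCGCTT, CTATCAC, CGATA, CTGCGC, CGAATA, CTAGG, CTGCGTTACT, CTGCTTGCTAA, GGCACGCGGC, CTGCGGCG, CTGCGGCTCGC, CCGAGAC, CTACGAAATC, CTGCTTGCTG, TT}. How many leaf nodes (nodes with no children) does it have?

A leaf is a node with no children — equivalently, the end of a word that is not a proper prefix of any other stored word.
Those words: "CCGAGAC", "CGAATA", "CGATA", "CTACGAAATC", "CTAGG", "CTATCAC", "CTGCGCTG", "CTGCGCTT", "CTGCGGCG", "CTGCGGCTCGC", "CTGCGTTACT", "CTGCTTGCTAA", "CTGCTTGCTG", "GGCACGCGGC", "TT"
Leaf count: 15

15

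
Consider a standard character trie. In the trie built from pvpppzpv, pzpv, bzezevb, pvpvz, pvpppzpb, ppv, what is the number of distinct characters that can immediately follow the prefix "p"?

The children of the "p" node are the distinct next characters among strings starting with "p".
Characters that immediately follow "p" among the stored strings: {p, v, z}.
That node has 3 child edges.

3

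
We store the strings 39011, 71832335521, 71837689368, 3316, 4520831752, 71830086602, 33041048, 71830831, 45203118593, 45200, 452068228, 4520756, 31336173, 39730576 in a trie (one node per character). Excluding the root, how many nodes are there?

81

Count nodes per top-level branch (shared prefixes stored once):
  '3'-branch (31336173, 33041048, 3316, 39011, 39730576): 27 nodes
  '4'-branch (45200, 45203118593, 452068228, 4520756, 4520831752): 26 nodes
  '7'-branch (71830086602, 71830831, 71832335521, 71837689368): 28 nodes
Sum: 81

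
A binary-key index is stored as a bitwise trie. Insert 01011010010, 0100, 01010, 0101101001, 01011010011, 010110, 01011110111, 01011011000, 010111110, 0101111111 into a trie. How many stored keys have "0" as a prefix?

Traverse to the node for "0", then collect every word in that subtree.
Matches: "0100", "01010", "010110", "0101101001", "01011010010", "01011010011", "01011011000", "01011110111", "010111110", "0101111111"
Count: 10

10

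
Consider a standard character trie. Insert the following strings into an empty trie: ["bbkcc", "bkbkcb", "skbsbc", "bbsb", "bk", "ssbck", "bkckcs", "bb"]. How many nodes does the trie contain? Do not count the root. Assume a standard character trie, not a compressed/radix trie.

26

Count nodes per top-level branch (shared prefixes stored once):
  'b'-branch (bb, bbkcc, bbsb, bk, bkbkcb, bkckcs): 16 nodes
  's'-branch (skbsbc, ssbck): 10 nodes
Sum: 26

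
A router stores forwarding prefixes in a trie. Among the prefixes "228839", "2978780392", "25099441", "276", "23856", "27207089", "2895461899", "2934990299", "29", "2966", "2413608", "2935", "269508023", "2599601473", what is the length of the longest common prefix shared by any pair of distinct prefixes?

3

The deepest shared node is where two words last agree before diverging.
"2934990299" and "2935" agree on "293" (3 characters) before diverging; nothing deeper is shared.
Longest shared-prefix length: 3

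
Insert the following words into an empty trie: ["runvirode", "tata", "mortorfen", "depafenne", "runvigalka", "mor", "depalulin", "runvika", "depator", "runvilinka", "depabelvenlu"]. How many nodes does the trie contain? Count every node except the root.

Trace insertions, counting only characters that open a new branch:
  "runvirode" → 9 new (r, u, n, v, i, r, o, d, e)
  "tata" → 4 new (t, a, t, a)
  "mortorfen" → 9 new (m, o, r, t, o, r, f, e, n)
  "depafenne" → 9 new (d, e, p, a, f, e, n, n, e)
  "runvigalka" → prefix "runvi" already present; 5 new (g, a, l, k, a)
  "mor" → prefix "mor" already present; 0 new (none)
  "depalulin" → prefix "depa" already present; 5 new (l, u, l, i, n)
  "runvika" → prefix "runvi" already present; 2 new (k, a)
  "depator" → prefix "depa" already present; 3 new (t, o, r)
  "runvilinka" → prefix "runvi" already present; 5 new (l, i, n, k, a)
  "depabelvenlu" → prefix "depa" already present; 8 new (b, e, l, v, e, n, l, u)
Total nodes = 9 + 4 + 9 + 9 + 5 + 0 + 5 + 2 + 3 + 5 + 8 = 59

59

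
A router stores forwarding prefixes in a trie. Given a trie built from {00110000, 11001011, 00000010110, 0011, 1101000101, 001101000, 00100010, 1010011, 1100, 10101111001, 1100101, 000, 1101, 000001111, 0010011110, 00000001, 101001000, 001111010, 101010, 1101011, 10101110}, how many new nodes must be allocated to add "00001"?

The longest prefix of "00001" already in the trie is "0000" (length 4).
New nodes needed: |"00001"| − 4 = 5 − 4 = 1.

1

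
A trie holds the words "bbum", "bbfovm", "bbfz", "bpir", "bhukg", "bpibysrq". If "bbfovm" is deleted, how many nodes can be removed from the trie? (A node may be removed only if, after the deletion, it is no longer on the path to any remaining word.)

3

Walk "bbfovm" from the leaf back toward the root, removing each node that no remaining word uses.
The suffix "ovm" (3 nodes) is used only by "bbfovm"; the node for "bbf" still has the child "z", so pruning stops there.
Nodes removed: 3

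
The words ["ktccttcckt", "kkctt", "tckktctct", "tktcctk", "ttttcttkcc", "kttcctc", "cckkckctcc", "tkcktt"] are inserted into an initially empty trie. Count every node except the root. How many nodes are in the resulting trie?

Insert word by word; a character creates a node only if that edge doesn't already exist:
  "ktccttcckt" → 10 new (k, t, c, c, t, t, c, c, k, t)
  "kkctt" → prefix "k" already present; 4 new (k, c, t, t)
  "tckktctct" → 9 new (t, c, k, k, t, c, t, c, t)
  "tktcctk" → prefix "t" already present; 6 new (k, t, c, c, t, k)
  "ttttcttkcc" → prefix "t" already present; 9 new (t, t, t, c, t, t, k, c, c)
  "kttcctc" → prefix "kt" already present; 5 new (t, c, c, t, c)
  "cckkckctcc" → 10 new (c, c, k, k, c, k, c, t, c, c)
  "tkcktt" → prefix "tk" already present; 4 new (c, k, t, t)
Total nodes = 10 + 4 + 9 + 6 + 9 + 5 + 10 + 4 = 57

57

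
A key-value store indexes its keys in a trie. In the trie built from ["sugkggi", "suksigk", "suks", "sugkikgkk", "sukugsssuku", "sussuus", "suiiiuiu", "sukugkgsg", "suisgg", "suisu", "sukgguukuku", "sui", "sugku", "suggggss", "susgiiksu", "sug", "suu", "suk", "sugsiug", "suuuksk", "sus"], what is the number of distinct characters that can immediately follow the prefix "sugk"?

3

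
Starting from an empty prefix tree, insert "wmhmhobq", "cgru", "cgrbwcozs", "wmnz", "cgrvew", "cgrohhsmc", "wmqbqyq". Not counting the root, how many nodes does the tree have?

Insert word by word; a character creates a node only if that edge doesn't already exist:
  "wmhmhobq" → 8 new (w, m, h, m, h, o, b, q)
  "cgru" → 4 new (c, g, r, u)
  "cgrbwcozs" → prefix "cgr" already present; 6 new (b, w, c, o, z, s)
  "wmnz" → prefix "wm" already present; 2 new (n, z)
  "cgrvew" → prefix "cgr" already present; 3 new (v, e, w)
  "cgrohhsmc" → prefix "cgr" already present; 6 new (o, h, h, s, m, c)
  "wmqbqyq" → prefix "wm" already present; 5 new (q, b, q, y, q)
Total nodes = 8 + 4 + 6 + 2 + 3 + 6 + 5 = 34

34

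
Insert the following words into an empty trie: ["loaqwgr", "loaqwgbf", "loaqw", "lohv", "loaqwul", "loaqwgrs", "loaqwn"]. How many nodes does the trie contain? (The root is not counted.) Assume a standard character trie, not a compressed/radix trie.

15

Trie structure (* marks end of a word):
(root)
└─ l
   └─ o
      ├─ a
      │  └─ q
      │     └─ w *
      │        ├─ g
      │        │  ├─ b
      │        │  │  └─ f *
      │        │  └─ r *
      │        │     └─ s *
      │        ├─ n *
      │        └─ u
      │           └─ l *
      └─ h
         └─ v *
Counting every labelled node above: 15.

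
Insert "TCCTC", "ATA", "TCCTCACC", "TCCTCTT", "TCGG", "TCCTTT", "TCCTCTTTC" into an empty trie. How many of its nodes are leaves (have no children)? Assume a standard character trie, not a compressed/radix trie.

Leaves are exactly the stored words that no other stored word extends.
Those words: "ATA", "TCCTCACC", "TCCTCTTTC", "TCCTTT", "TCGG"
Leaf count: 5

5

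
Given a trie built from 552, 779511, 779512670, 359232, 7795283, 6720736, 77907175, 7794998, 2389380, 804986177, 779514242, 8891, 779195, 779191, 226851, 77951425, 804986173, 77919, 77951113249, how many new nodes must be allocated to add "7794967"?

2

"77949" is already a path in the trie; the remaining "67" must be added.
Each of the 2 remaining characters creates one node.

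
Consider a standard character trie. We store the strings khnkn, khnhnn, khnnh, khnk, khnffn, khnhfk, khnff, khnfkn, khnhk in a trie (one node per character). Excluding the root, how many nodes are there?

Insert word by word; a character creates a node only if that edge doesn't already exist:
  "khnkn" → 5 new (k, h, n, k, n)
  "khnhnn" → prefix "khn" already present; 3 new (h, n, n)
  "khnnh" → prefix "khn" already present; 2 new (n, h)
  "khnk" → prefix "khnk" already present; 0 new (none)
  "khnffn" → prefix "khn" already present; 3 new (f, f, n)
  "khnhfk" → prefix "khnh" already present; 2 new (f, k)
  "khnff" → prefix "khnff" already present; 0 new (none)
  "khnfkn" → prefix "khnf" already present; 2 new (k, n)
  "khnhk" → prefix "khnh" already present; 1 new (k)
Total nodes = 5 + 3 + 2 + 0 + 3 + 2 + 0 + 2 + 1 = 18

18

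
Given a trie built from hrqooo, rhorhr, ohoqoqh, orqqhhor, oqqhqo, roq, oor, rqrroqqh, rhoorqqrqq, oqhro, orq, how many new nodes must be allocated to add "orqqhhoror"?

2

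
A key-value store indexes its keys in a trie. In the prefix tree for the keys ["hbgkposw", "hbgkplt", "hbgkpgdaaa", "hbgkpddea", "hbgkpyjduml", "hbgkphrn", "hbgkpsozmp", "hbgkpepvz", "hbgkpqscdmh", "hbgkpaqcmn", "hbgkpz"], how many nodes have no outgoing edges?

Leaves are exactly the stored words that no other stored word extends.
Those words: "hbgkpaqcmn", "hbgkpddea", "hbgkpepvz", "hbgkpgdaaa", "hbgkphrn", "hbgkplt", "hbgkposw", "hbgkpqscdmh", "hbgkpsozmp", "hbgkpyjduml", "hbgkpz"
Leaf count: 11

11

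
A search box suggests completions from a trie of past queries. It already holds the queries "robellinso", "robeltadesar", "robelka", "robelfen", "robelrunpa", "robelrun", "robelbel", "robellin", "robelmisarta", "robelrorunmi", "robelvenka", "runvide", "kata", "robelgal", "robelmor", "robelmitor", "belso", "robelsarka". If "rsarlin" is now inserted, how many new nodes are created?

The longest prefix of "rsarlin" already in the trie is "r" (length 1).
New nodes needed: |"rsarlin"| − 1 = 7 − 1 = 6.

6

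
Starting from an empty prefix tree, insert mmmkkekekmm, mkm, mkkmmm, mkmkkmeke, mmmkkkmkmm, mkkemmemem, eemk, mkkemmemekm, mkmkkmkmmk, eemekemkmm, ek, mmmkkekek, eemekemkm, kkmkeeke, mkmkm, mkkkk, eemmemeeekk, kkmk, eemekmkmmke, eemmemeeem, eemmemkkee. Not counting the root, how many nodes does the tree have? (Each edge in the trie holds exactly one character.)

83

For each word, the new-node count is its length minus the longest prefix already in the trie:
  "mmmkkekekmm" → 11 new (m, m, m, k, k, e, k, e, k, m, m)
  "mkm" → prefix "m" already present; 2 new (k, m)
  "mkkmmm" → prefix "mk" already present; 4 new (k, m, m, m)
  "mkmkkmeke" → prefix "mkm" already present; 6 new (k, k, m, e, k, e)
  "mmmkkkmkmm" → prefix "mmmkk" already present; 5 new (k, m, k, m, m)
  "mkkemmemem" → prefix "mkk" already present; 7 new (e, m, m, e, m, e, m)
  "eemk" → 4 new (e, e, m, k)
  "mkkemmemekm" → prefix "mkkemmeme" already present; 2 new (k, m)
  "mkmkkmkmmk" → prefix "mkmkkm" already present; 4 new (k, m, m, k)
  "eemekemkmm" → prefix "eem" already present; 7 new (e, k, e, m, k, m, m)
  "ek" → prefix "e" already present; 1 new (k)
  "mmmkkekek" → prefix "mmmkkekek" already present; 0 new (none)
  "eemekemkm" → prefix "eemekemkm" already present; 0 new (none)
  "kkmkeeke" → 8 new (k, k, m, k, e, e, k, e)
  "mkmkm" → prefix "mkmk" already present; 1 new (m)
  "mkkkk" → prefix "mkk" already present; 2 new (k, k)
  "eemmemeeekk" → prefix "eem" already present; 8 new (m, e, m, e, e, e, k, k)
  "kkmk" → prefix "kkmk" already present; 0 new (none)
  "eemekmkmmke" → prefix "eemek" already present; 6 new (m, k, m, m, k, e)
  "eemmemeeem" → prefix "eemmemeee" already present; 1 new (m)
  "eemmemkkee" → prefix "eemmem" already present; 4 new (k, k, e, e)
Total nodes = 11 + 2 + 4 + 6 + 5 + 7 + 4 + 2 + 4 + 7 + 1 + 0 + 0 + 8 + 1 + 2 + 8 + 0 + 6 + 1 + 4 = 83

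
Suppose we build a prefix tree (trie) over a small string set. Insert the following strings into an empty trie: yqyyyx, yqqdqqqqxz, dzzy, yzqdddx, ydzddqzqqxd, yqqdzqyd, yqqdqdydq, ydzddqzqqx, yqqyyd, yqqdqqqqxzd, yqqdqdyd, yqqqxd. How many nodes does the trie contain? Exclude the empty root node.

49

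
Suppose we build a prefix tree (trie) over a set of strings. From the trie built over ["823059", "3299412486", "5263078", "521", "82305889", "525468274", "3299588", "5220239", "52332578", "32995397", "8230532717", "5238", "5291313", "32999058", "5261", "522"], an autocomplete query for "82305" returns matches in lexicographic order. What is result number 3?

DFS of the "82305" subtree visits, in order: "8230532717", "82305889", "823059"
Position 3: 823059

823059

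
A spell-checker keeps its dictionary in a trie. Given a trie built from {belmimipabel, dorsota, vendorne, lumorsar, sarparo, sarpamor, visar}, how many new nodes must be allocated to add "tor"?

Nothing in the trie begins with "t"; the whole of "tor" is new.
3 − 0 = 3 new nodes.

3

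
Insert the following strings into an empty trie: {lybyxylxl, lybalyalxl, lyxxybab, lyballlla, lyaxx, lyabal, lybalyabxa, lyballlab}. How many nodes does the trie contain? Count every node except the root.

37

Trie structure (* marks end of a word):
(root)
└─ l
   └─ y
      ├─ a
      │  ├─ b
      │  │  └─ a
      │  │     └─ l *
      │  └─ x
      │     └─ x *
      ├─ b
      │  ├─ a
      │  │  └─ l
      │  │     ├─ l
      │  │     │  └─ l
      │  │     │     ├─ a
      │  │     │     │  └─ b *
      │  │     │     └─ l
      │  │     │        └─ a *
      │  │     └─ y
      │  │        └─ a
      │  │           ├─ b
      │  │           │  └─ x
      │  │           │     └─ a *
      │  │           └─ l
      │  │              └─ x
      │  │                 └─ l *
      │  └─ y
      │     └─ x
      │        └─ y
      │           └─ l
      │              └─ x
      │                 └─ l *
      └─ x
         └─ x
            └─ y
               └─ b
                  └─ a
                     └─ b *
Counting every labelled node above: 37.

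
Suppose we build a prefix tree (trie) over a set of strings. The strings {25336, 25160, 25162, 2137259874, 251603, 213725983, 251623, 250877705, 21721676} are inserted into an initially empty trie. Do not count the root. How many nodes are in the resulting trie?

34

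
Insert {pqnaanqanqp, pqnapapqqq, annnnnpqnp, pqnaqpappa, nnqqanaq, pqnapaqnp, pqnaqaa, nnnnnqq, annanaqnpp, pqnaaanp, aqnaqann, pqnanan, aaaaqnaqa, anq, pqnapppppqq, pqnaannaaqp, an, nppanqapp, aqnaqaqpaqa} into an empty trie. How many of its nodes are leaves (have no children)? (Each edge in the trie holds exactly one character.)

18

Leaves are exactly the stored words that no other stored word extends.
Those words: "aaaaqnaqa", "annanaqnpp", "annnnnpqnp", "anq", "aqnaqann", "aqnaqaqpaqa", "nnnnnqq", "nnqqanaq", "nppanqapp", "pqnaaanp", "pqnaannaaqp", "pqnaanqanqp", "pqnanan", "pqnapapqqq", "pqnapaqnp", "pqnapppppqq", "pqnaqaa", "pqnaqpappa"
Leaf count: 18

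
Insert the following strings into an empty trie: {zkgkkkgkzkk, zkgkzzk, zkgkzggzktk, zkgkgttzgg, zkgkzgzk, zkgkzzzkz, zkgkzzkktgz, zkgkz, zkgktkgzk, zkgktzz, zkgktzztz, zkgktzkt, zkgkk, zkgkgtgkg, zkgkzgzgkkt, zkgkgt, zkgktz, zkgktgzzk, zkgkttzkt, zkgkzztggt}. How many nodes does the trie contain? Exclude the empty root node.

For each word, the new-node count is its length minus the longest prefix already in the trie:
  "zkgkkkgkzkk" → 11 new (z, k, g, k, k, k, g, k, z, k, k)
  "zkgkzzk" → prefix "zkgk" already present; 3 new (z, z, k)
  "zkgkzggzktk" → prefix "zkgkz" already present; 6 new (g, g, z, k, t, k)
  "zkgkgttzgg" → prefix "zkgk" already present; 6 new (g, t, t, z, g, g)
  "zkgkzgzk" → prefix "zkgkzg" already present; 2 new (z, k)
  "zkgkzzzkz" → prefix "zkgkzz" already present; 3 new (z, k, z)
  "zkgkzzkktgz" → prefix "zkgkzzk" already present; 4 new (k, t, g, z)
  "zkgkz" → prefix "zkgkz" already present; 0 new (none)
  "zkgktkgzk" → prefix "zkgk" already present; 5 new (t, k, g, z, k)
  "zkgktzz" → prefix "zkgkt" already present; 2 new (z, z)
  "zkgktzztz" → prefix "zkgktzz" already present; 2 new (t, z)
  "zkgktzkt" → prefix "zkgktz" already present; 2 new (k, t)
  "zkgkk" → prefix "zkgkk" already present; 0 new (none)
  "zkgkgtgkg" → prefix "zkgkgt" already present; 3 new (g, k, g)
  "zkgkzgzgkkt" → prefix "zkgkzgz" already present; 4 new (g, k, k, t)
  "zkgkgt" → prefix "zkgkgt" already present; 0 new (none)
  "zkgktz" → prefix "zkgktz" already present; 0 new (none)
  "zkgktgzzk" → prefix "zkgkt" already present; 4 new (g, z, z, k)
  "zkgkttzkt" → prefix "zkgkt" already present; 4 new (t, z, k, t)
  "zkgkzztggt" → prefix "zkgkzz" already present; 4 new (t, g, g, t)
Total nodes = 11 + 3 + 6 + 6 + 2 + 3 + 4 + 0 + 5 + 2 + 2 + 2 + 0 + 3 + 4 + 0 + 0 + 4 + 4 + 4 = 65

65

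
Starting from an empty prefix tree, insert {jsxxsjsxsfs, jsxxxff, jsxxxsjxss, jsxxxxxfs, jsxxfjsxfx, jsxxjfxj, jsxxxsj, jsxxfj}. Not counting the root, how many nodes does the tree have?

33

Trie structure (* marks end of a word):
(root)
└─ j
   └─ s
      └─ x
         └─ x
            ├─ f
            │  └─ j *
            │     └─ s
            │        └─ x
            │           └─ f
            │              └─ x *
            ├─ j
            │  └─ f
            │     └─ x
            │        └─ j *
            ├─ s
            │  └─ j
            │     └─ s
            │        └─ x
            │           └─ s
            │              └─ f
            │                 └─ s *
            └─ x
               ├─ f
               │  └─ f *
               ├─ s
               │  └─ j *
               │     └─ x
               │        └─ s
               │           └─ s *
               └─ x
                  └─ x
                     └─ f
                        └─ s *
Counting every labelled node above: 33.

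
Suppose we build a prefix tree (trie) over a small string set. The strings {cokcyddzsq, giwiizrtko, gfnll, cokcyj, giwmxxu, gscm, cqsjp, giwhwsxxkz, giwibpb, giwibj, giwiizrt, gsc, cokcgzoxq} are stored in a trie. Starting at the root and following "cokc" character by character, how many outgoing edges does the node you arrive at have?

Walk "cokc" from the root, arriving at one node.
Distinct next characters after "cokc": g, y.
That node has 2 child edges.

2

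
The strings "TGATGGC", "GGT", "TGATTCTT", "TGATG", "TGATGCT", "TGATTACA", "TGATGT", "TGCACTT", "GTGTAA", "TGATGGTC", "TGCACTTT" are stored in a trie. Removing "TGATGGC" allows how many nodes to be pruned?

1

A node on "TGATGGC"'s path can go only if nothing else ends at it or branches off below it.
The suffix "C" (1 node) is used only by "TGATGGC"; the node for "TGATGG" still has the child "T", so pruning stops there.
Nodes removed: 1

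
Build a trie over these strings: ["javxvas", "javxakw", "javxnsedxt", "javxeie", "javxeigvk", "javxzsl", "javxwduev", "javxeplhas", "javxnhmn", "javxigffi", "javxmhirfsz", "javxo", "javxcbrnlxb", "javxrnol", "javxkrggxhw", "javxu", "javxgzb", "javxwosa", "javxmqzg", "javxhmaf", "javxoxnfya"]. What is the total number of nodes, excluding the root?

Count nodes per top-level branch (shared prefixes stored once):
  'j'-branch (javxakw, javxcbrnlxb, javxeie, javxeigvk, javxeplhas, javxgzb, javxhmaf, javxigffi, javxkrggxhw, javxmhirfsz, javxmqzg, javxnhmn, javxnsedxt, javxo, javxoxnfya, javxrnol, javxu, javxvas, javxwduev, javxwosa, javxzsl): 88 nodes
Sum: 88

88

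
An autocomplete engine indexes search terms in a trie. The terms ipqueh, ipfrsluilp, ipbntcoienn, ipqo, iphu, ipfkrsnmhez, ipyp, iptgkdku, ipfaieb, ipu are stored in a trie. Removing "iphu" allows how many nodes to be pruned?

Walk "iphu" from the leaf back toward the root, removing each node that no remaining word uses.
The suffix "hu" (2 nodes) is used only by "iphu"; the node for "ip" still has the child "q", so pruning stops there.
Nodes removed: 2

2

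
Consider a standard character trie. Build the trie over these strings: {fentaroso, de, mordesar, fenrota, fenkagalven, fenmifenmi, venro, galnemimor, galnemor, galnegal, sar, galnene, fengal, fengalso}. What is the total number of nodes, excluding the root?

68

Insert word by word; a character creates a node only if that edge doesn't already exist:
  "fentaroso" → 9 new (f, e, n, t, a, r, o, s, o)
  "de" → 2 new (d, e)
  "mordesar" → 8 new (m, o, r, d, e, s, a, r)
  "fenrota" → prefix "fen" already present; 4 new (r, o, t, a)
  "fenkagalven" → prefix "fen" already present; 8 new (k, a, g, a, l, v, e, n)
  "fenmifenmi" → prefix "fen" already present; 7 new (m, i, f, e, n, m, i)
  "venro" → 5 new (v, e, n, r, o)
  "galnemimor" → 10 new (g, a, l, n, e, m, i, m, o, r)
  "galnemor" → prefix "galnem" already present; 2 new (o, r)
  "galnegal" → prefix "galne" already present; 3 new (g, a, l)
  "sar" → 3 new (s, a, r)
  "galnene" → prefix "galne" already present; 2 new (n, e)
  "fengal" → prefix "fen" already present; 3 new (g, a, l)
  "fengalso" → prefix "fengal" already present; 2 new (s, o)
Total nodes = 9 + 2 + 8 + 4 + 8 + 7 + 5 + 10 + 2 + 3 + 3 + 2 + 3 + 2 = 68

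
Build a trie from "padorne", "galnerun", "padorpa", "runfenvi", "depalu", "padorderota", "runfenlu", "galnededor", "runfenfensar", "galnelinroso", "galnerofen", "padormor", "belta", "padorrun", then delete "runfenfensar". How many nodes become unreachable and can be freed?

Walk "runfenfensar" from the leaf back toward the root, removing each node that no remaining word uses.
The suffix "fensar" (6 nodes) is used only by "runfenfensar"; the node for "runfen" still has the child "v", so pruning stops there.
Nodes removed: 6

6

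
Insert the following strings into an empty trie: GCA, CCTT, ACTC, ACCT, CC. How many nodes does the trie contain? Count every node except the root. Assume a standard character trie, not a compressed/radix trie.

Insert word by word; a character creates a node only if that edge doesn't already exist:
  "GCA" → 3 new (G, C, A)
  "CCTT" → 4 new (C, C, T, T)
  "ACTC" → 4 new (A, C, T, C)
  "ACCT" → prefix "AC" already present; 2 new (C, T)
  "CC" → prefix "CC" already present; 0 new (none)
Total nodes = 3 + 4 + 4 + 2 + 0 = 13

13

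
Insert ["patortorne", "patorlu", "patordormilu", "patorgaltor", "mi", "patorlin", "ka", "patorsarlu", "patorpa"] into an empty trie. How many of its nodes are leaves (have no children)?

9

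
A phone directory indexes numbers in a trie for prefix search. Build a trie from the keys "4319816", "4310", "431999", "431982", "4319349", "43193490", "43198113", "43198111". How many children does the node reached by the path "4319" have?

3

Walk "4319" from the root, arriving at one node.
Characters that immediately follow "4319" among the stored strings: {3, 8, 9}.
That node has 3 child edges.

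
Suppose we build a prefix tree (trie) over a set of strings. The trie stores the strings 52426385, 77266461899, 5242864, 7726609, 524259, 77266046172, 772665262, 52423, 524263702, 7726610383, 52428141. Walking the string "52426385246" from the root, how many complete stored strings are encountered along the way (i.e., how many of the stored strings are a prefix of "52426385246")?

1

Traverse "52426385246" character by character; count nodes along the way that are marked as word ends.
Prefixes of the query that are stored words: "52426385"
Count: 1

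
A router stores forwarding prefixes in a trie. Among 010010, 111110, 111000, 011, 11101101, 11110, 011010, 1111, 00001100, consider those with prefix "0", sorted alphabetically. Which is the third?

Filter for "0…" and sort: "00001100", "010010", "011", "011010"
Position 3: 011

011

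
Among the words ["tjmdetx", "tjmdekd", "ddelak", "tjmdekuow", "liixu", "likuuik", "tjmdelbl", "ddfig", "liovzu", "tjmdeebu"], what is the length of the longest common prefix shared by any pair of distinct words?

The deepest shared node is where two words last agree before diverging.
e.g. "tjmdekd" and "tjmdekuow" share the prefix "tjmdek" of length 6; no pair shares a longer one.
Longest shared-prefix length: 6

6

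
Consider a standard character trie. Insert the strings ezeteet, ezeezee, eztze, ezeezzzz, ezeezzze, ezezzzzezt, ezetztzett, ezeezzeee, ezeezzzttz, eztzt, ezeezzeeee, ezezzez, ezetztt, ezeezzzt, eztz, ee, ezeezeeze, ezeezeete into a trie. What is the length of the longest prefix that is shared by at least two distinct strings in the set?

9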